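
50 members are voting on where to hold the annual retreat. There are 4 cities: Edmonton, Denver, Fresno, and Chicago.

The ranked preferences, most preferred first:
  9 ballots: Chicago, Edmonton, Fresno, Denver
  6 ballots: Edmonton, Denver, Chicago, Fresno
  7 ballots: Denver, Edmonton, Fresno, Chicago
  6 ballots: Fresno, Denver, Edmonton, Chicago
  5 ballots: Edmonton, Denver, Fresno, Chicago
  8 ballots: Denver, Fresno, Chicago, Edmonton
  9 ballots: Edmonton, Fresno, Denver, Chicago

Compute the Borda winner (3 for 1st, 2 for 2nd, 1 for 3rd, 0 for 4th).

Edmonton: 9×2 + 6×3 + 7×2 + 6×1 + 5×3 + 8×0 + 9×3 = 98
Denver: 9×0 + 6×2 + 7×3 + 6×2 + 5×2 + 8×3 + 9×1 = 88
Fresno: 9×1 + 6×0 + 7×1 + 6×3 + 5×1 + 8×2 + 9×2 = 73
Chicago: 9×3 + 6×1 + 7×0 + 6×0 + 5×0 + 8×1 + 9×0 = 41

Edmonton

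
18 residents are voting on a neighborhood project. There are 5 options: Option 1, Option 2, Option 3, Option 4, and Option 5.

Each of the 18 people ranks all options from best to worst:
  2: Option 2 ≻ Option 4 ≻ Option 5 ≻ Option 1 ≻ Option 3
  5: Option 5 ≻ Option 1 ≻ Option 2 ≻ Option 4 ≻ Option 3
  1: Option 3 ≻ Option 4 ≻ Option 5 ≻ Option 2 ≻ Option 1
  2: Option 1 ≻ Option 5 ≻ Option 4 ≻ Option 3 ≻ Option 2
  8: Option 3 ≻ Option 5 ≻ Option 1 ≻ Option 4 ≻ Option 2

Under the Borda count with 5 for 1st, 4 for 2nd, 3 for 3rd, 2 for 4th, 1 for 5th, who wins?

Option 1: 2×2 + 5×4 + 1×1 + 2×5 + 8×3 = 59
Option 2: 2×5 + 5×3 + 1×2 + 2×1 + 8×1 = 37
Option 3: 2×1 + 5×1 + 1×5 + 2×2 + 8×5 = 56
Option 4: 2×4 + 5×2 + 1×4 + 2×3 + 8×2 = 44
Option 5: 2×3 + 5×5 + 1×3 + 2×4 + 8×4 = 74

Option 5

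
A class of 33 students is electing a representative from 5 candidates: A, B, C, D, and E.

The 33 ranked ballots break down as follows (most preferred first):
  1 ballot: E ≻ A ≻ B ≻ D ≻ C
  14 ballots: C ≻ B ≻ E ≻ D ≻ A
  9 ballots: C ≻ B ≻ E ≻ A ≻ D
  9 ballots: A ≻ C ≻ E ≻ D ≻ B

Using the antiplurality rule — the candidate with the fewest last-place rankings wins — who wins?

Last-place votes: A 14, B 9, C 1, D 9, E 0.

E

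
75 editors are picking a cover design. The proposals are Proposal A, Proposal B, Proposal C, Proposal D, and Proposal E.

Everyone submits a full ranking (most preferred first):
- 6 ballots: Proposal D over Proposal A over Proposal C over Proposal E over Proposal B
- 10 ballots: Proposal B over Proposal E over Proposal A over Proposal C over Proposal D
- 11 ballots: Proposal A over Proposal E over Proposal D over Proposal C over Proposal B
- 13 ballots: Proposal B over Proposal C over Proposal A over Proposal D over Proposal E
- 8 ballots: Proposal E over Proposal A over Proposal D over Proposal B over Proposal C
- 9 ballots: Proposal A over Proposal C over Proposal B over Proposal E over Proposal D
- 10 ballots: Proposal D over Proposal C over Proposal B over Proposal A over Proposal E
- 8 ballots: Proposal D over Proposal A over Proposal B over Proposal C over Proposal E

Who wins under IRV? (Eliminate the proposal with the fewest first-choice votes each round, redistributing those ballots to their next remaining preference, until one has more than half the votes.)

Proposal A

Round 1: Proposal A 20, Proposal B 23, Proposal C 0, Proposal D 24, Proposal E 8. Proposal C eliminated.
Round 2: Proposal A 20, Proposal B 23, Proposal D 24, Proposal E 8. Proposal E eliminated.
Round 3: Proposal A 28, Proposal B 23, Proposal D 24. Proposal B eliminated.
Round 4: Proposal A 51, Proposal D 24. Proposal A has a majority (≥38).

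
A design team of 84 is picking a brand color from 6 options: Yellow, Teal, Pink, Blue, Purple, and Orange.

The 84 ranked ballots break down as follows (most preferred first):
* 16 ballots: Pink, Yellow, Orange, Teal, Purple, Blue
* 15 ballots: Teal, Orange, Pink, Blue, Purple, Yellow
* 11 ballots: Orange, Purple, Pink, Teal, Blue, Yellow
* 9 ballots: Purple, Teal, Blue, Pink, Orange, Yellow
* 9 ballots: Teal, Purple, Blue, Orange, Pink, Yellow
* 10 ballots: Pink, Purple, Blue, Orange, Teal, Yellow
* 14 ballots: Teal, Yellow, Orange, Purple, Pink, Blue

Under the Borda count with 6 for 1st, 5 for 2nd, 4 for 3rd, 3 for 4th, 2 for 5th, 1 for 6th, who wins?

Teal

Yellow: 16×5 + 15×1 + 11×1 + 9×1 + 9×1 + 10×1 + 14×5 = 204
Teal: 16×3 + 15×6 + 11×3 + 9×5 + 9×6 + 10×2 + 14×6 = 374
Pink: 16×6 + 15×4 + 11×4 + 9×3 + 9×2 + 10×6 + 14×2 = 333
Blue: 16×1 + 15×3 + 11×2 + 9×4 + 9×4 + 10×4 + 14×1 = 209
Purple: 16×2 + 15×2 + 11×5 + 9×6 + 9×5 + 10×5 + 14×3 = 308
Orange: 16×4 + 15×5 + 11×6 + 9×2 + 9×3 + 10×3 + 14×4 = 336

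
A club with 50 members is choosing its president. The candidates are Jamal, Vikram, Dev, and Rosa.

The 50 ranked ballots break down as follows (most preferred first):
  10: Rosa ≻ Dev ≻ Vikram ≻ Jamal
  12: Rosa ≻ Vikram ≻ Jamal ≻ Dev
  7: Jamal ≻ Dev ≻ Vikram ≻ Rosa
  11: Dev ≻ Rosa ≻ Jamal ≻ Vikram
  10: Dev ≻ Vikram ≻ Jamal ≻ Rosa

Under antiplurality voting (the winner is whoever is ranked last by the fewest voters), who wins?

Jamal

Last-place votes: Jamal 10, Vikram 11, Dev 12, Rosa 17.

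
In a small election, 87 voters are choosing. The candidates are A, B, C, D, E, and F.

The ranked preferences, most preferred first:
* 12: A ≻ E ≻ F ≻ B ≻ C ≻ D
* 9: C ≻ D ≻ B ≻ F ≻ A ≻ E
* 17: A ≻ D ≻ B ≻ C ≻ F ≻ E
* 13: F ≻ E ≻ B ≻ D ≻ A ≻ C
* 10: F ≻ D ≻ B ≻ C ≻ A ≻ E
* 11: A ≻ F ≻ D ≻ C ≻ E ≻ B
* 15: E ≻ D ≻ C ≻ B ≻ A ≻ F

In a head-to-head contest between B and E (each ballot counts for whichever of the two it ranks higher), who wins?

E

B is ranked above E on 36 ballots; E above B on 51.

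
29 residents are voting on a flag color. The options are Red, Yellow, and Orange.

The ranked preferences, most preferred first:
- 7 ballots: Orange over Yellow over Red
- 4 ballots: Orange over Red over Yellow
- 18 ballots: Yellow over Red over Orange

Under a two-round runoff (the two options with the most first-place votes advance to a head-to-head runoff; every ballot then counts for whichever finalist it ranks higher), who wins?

Yellow

Round 1 first-place votes: Red 0, Yellow 18, Orange 11. Yellow and Orange advance.
Runoff: Yellow is ranked above Orange on 18 ballots, Orange above Yellow on 11.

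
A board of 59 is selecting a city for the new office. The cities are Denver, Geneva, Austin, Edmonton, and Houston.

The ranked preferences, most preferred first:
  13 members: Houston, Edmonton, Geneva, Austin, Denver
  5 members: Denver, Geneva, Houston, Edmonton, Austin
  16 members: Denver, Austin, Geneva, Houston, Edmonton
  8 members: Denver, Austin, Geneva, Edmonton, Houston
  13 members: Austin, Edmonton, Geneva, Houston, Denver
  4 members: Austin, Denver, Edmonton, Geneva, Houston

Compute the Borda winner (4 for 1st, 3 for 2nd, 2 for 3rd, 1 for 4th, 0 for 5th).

Austin

Denver: 13×0 + 5×4 + 16×4 + 8×4 + 13×0 + 4×3 = 128
Geneva: 13×2 + 5×3 + 16×2 + 8×2 + 13×2 + 4×1 = 119
Austin: 13×1 + 5×0 + 16×3 + 8×3 + 13×4 + 4×4 = 153
Edmonton: 13×3 + 5×1 + 16×0 + 8×1 + 13×3 + 4×2 = 99
Houston: 13×4 + 5×2 + 16×1 + 8×0 + 13×1 + 4×0 = 91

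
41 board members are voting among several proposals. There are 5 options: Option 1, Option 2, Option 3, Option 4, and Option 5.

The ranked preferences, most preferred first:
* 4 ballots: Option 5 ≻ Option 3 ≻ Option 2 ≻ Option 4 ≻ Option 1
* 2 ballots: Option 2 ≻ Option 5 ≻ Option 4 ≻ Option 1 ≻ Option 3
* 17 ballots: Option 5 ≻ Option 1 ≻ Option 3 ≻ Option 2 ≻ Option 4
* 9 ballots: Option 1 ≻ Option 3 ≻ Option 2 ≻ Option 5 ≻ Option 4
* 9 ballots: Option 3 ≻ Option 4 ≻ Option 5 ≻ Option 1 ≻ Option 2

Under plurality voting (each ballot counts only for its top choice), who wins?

Option 5

First-place votes: Option 1 9, Option 2 2, Option 3 9, Option 4 0, Option 5 21.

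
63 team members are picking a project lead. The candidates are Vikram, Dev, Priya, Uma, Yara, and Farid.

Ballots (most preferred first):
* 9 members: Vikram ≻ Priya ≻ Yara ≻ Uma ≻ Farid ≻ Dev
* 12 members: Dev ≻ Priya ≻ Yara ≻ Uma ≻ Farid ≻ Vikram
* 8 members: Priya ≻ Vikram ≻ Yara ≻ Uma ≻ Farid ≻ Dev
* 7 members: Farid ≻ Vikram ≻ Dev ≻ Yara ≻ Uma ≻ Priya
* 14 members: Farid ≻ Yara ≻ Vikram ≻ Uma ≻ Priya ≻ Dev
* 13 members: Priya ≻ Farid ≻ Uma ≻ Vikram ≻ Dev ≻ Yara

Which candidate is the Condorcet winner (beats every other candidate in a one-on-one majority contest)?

Priya

Priya vs Vikram: 33–30
Priya vs Dev: 44–19
Priya vs Uma: 42–21
Priya vs Yara: 42–21
Priya vs Farid: 42–21
Priya beats every other candidate.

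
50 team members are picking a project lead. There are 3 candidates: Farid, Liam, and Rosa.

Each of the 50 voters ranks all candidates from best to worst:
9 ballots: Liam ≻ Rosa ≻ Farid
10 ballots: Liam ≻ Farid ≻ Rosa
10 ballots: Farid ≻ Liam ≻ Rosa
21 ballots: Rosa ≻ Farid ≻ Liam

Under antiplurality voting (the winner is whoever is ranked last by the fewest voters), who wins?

Last-place votes: Farid 9, Liam 21, Rosa 20.

Farid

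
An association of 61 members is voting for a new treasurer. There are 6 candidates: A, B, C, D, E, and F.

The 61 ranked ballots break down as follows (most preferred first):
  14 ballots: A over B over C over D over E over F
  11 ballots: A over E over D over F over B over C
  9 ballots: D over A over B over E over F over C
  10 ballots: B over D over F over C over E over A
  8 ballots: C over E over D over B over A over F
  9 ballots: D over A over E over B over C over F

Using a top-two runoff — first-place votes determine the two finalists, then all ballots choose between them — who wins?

Round 1 first-place votes: A 25, B 10, C 8, D 18, E 0, F 0. A and D advance.
Runoff: A is ranked above D on 25 ballots, D above A on 36.

D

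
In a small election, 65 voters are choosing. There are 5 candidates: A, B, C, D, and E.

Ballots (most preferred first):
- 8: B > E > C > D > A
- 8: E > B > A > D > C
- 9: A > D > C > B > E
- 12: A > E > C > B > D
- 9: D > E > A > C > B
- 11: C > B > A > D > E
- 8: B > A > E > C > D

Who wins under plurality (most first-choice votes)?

A

First-place votes: A 21, B 16, C 11, D 9, E 8.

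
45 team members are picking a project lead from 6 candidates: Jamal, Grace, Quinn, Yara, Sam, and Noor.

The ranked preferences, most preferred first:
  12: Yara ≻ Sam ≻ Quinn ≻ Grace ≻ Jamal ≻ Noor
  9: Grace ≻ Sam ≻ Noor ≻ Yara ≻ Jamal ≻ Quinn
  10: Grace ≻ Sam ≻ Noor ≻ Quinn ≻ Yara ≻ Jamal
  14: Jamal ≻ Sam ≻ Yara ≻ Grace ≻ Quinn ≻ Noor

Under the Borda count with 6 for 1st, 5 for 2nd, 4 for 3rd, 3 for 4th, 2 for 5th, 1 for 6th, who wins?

Sam

Jamal: 12×2 + 9×2 + 10×1 + 14×6 = 136
Grace: 12×3 + 9×6 + 10×6 + 14×3 = 192
Quinn: 12×4 + 9×1 + 10×3 + 14×2 = 115
Yara: 12×6 + 9×3 + 10×2 + 14×4 = 175
Sam: 12×5 + 9×5 + 10×5 + 14×5 = 225
Noor: 12×1 + 9×4 + 10×4 + 14×1 = 102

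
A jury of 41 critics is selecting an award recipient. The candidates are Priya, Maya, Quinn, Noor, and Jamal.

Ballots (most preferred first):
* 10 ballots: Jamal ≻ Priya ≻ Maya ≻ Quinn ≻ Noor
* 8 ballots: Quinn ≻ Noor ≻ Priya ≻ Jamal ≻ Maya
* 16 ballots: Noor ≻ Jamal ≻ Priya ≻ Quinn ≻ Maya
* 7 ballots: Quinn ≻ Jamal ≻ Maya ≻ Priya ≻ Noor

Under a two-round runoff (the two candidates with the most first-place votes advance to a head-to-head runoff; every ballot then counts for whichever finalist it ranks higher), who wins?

Quinn

Round 1 first-place votes: Priya 0, Maya 0, Quinn 15, Noor 16, Jamal 10. Noor and Quinn advance.
Runoff: Noor is ranked above Quinn on 16 ballots, Quinn above Noor on 25.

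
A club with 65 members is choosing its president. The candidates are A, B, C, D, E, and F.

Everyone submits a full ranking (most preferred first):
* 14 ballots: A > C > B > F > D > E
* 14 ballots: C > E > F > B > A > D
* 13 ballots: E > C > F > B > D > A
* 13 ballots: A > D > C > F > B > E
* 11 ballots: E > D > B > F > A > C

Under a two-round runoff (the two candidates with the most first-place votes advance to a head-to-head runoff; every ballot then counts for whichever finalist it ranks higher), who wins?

Round 1 first-place votes: A 27, B 0, C 14, D 0, E 24, F 0. A and E advance.
Runoff: A is ranked above E on 27 ballots, E above A on 38.

E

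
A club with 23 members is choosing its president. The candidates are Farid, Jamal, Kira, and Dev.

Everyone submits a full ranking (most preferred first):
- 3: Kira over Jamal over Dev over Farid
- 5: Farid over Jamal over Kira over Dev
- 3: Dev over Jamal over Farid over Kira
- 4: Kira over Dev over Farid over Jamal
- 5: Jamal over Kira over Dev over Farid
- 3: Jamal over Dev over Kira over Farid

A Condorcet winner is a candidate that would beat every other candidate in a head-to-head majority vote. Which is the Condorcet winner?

Jamal vs Farid: 14–9
Jamal vs Kira: 16–7
Jamal vs Dev: 16–7
Jamal beats every other candidate.

Jamal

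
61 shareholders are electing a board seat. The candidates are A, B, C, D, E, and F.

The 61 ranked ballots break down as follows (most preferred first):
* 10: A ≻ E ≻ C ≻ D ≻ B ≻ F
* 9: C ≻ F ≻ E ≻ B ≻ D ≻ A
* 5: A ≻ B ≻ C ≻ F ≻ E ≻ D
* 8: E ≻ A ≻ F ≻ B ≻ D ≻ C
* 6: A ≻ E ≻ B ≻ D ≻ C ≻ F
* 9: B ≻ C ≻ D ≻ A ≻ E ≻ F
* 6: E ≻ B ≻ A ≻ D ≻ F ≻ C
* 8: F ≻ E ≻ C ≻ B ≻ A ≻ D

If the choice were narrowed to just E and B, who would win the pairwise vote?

E

E is ranked above B on 47 ballots; B above E on 14.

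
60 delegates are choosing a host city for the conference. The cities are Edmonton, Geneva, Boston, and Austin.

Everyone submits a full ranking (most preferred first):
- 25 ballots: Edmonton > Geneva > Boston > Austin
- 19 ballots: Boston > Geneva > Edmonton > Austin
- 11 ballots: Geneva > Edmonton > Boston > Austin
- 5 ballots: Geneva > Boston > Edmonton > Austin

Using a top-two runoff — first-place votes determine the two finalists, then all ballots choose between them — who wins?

Round 1 first-place votes: Edmonton 25, Geneva 16, Boston 19, Austin 0. Edmonton and Boston advance.
Runoff: Edmonton is ranked above Boston on 36 ballots, Boston above Edmonton on 24.

Edmonton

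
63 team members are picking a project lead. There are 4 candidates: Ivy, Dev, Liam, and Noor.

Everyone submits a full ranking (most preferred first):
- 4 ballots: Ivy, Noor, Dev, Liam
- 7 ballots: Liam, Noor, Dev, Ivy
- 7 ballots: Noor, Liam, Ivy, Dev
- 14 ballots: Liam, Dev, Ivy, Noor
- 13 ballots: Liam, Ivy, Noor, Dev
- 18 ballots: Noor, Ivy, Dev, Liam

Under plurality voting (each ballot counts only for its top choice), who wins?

Liam

First-place votes: Ivy 4, Dev 0, Liam 34, Noor 25.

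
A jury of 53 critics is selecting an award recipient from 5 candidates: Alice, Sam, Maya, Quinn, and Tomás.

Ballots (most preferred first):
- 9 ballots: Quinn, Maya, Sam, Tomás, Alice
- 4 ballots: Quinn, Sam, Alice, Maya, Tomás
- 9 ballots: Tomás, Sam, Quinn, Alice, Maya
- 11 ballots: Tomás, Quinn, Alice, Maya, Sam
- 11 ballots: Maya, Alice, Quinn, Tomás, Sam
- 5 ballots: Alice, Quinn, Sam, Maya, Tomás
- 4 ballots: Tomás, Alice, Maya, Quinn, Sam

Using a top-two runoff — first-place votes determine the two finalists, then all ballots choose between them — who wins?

Round 1 first-place votes: Alice 5, Sam 0, Maya 11, Quinn 13, Tomás 24. Tomás and Quinn advance.
Runoff: Tomás is ranked above Quinn on 24 ballots, Quinn above Tomás on 29.

Quinn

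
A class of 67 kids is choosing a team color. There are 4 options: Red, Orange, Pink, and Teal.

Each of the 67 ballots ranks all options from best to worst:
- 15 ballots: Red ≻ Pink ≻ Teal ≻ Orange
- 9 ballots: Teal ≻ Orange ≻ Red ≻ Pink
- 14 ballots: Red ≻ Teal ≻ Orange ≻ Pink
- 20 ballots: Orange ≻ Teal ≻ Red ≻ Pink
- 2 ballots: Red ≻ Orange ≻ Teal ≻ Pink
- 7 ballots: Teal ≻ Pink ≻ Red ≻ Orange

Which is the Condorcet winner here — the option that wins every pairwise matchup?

Teal vs Red: 36–31
Teal vs Orange: 45–22
Teal vs Pink: 52–15
Teal beats every other option.

Teal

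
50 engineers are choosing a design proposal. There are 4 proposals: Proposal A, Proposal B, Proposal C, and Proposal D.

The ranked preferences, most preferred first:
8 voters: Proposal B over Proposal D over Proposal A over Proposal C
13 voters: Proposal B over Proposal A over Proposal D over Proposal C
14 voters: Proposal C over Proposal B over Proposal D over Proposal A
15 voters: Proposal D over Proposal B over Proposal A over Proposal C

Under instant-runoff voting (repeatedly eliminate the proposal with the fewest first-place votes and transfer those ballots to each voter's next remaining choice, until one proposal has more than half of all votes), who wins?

Proposal B

Round 1: Proposal A 0, Proposal B 21, Proposal C 14, Proposal D 15. Proposal A eliminated.
Round 2: Proposal B 21, Proposal C 14, Proposal D 15. Proposal C eliminated.
Round 3: Proposal B 35, Proposal D 15. Proposal B has a majority (≥26).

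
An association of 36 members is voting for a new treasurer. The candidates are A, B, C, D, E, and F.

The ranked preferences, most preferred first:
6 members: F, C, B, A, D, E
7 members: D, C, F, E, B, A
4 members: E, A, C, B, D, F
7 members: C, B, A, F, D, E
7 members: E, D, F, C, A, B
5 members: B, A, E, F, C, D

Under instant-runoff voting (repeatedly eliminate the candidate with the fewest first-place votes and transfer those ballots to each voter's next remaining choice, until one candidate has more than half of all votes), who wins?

Round 1: A 0, B 5, C 7, D 7, E 11, F 6. A eliminated.
Round 2: B 5, C 7, D 7, E 11, F 6. B eliminated.
Round 3: C 7, D 7, E 16, F 6. F eliminated.
Round 4: C 13, D 7, E 16. D eliminated.
Round 5: C 20, E 16. C has a majority (≥19).

C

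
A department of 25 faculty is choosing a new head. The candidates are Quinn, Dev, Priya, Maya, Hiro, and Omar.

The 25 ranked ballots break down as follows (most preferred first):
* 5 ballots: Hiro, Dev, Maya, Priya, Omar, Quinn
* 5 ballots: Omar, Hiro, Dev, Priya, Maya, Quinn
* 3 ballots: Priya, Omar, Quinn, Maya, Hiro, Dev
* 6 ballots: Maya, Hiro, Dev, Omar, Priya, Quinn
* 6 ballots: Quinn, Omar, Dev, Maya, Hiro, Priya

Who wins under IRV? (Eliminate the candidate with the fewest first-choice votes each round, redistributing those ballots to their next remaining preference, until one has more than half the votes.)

Omar

Round 1: Quinn 6, Dev 0, Priya 3, Maya 6, Hiro 5, Omar 5. Dev eliminated.
Round 2: Quinn 6, Priya 3, Maya 6, Hiro 5, Omar 5. Priya eliminated.
Round 3: Quinn 6, Maya 6, Hiro 5, Omar 8. Hiro eliminated.
Round 4: Quinn 6, Maya 11, Omar 8. Quinn eliminated.
Round 5: Maya 11, Omar 14. Omar has a majority (≥13).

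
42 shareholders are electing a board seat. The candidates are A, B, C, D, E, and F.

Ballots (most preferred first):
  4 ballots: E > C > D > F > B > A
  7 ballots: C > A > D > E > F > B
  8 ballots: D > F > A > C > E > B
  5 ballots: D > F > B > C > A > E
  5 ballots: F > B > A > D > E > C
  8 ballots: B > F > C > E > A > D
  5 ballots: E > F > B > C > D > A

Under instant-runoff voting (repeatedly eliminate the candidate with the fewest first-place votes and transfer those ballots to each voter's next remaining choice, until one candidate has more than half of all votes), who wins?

D

Round 1: A 0, B 8, C 7, D 13, E 9, F 5. A eliminated.
Round 2: B 8, C 7, D 13, E 9, F 5. F eliminated.
Round 3: B 13, C 7, D 13, E 9. C eliminated.
Round 4: B 13, D 20, E 9. E eliminated.
Round 5: B 18, D 24. D has a majority (≥22).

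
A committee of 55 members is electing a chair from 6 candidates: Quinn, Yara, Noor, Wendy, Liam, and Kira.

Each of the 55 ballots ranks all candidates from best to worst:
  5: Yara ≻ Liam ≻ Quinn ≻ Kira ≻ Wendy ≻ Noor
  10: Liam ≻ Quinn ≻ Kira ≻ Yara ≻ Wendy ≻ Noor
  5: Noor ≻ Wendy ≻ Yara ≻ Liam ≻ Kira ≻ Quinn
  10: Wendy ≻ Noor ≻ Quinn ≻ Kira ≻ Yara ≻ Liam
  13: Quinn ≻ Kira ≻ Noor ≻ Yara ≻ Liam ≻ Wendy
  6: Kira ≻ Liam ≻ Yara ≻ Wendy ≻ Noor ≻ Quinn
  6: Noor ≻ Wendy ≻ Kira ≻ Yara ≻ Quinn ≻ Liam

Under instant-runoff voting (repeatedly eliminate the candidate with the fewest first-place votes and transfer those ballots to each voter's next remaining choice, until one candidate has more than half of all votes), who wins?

Round 1: Quinn 13, Yara 5, Noor 11, Wendy 10, Liam 10, Kira 6. Yara eliminated.
Round 2: Quinn 13, Noor 11, Wendy 10, Liam 15, Kira 6. Kira eliminated.
Round 3: Quinn 13, Noor 11, Wendy 10, Liam 21. Wendy eliminated.
Round 4: Quinn 13, Noor 21, Liam 21. Quinn eliminated.
Round 5: Noor 34, Liam 21. Noor has a majority (≥28).

Noor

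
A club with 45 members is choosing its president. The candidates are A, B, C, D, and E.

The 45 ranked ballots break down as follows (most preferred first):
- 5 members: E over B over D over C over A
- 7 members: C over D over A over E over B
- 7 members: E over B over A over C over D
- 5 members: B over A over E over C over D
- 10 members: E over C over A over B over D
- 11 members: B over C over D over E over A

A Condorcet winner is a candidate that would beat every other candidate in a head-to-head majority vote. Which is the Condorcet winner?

E

E vs A: 33–12
E vs B: 29–16
E vs C: 27–18
E vs D: 27–18
E beats every other candidate.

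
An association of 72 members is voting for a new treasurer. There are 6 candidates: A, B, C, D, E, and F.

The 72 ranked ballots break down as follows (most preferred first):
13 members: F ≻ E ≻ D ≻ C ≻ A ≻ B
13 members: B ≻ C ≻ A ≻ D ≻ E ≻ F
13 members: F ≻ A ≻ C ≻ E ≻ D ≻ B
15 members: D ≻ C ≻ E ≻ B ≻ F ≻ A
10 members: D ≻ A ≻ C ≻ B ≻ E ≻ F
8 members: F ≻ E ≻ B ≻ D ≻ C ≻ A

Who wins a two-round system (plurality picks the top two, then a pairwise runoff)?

Round 1 first-place votes: A 0, B 13, C 0, D 25, E 0, F 34. F and D advance.
Runoff: F is ranked above D on 34 ballots, D above F on 38.

D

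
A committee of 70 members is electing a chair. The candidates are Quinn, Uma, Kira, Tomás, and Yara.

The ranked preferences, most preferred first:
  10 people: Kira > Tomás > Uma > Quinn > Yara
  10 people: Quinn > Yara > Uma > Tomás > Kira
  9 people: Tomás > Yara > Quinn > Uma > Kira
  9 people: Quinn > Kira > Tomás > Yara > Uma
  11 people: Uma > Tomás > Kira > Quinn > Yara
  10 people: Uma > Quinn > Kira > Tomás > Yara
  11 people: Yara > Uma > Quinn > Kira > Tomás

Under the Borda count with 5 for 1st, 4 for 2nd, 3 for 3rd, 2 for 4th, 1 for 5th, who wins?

Quinn: 10×2 + 10×5 + 9×3 + 9×5 + 11×2 + 10×4 + 11×3 = 237
Uma: 10×3 + 10×3 + 9×2 + 9×1 + 11×5 + 10×5 + 11×4 = 236
Kira: 10×5 + 10×1 + 9×1 + 9×4 + 11×3 + 10×3 + 11×2 = 190
Tomás: 10×4 + 10×2 + 9×5 + 9×3 + 11×4 + 10×2 + 11×1 = 207
Yara: 10×1 + 10×4 + 9×4 + 9×2 + 11×1 + 10×1 + 11×5 = 180

Quinn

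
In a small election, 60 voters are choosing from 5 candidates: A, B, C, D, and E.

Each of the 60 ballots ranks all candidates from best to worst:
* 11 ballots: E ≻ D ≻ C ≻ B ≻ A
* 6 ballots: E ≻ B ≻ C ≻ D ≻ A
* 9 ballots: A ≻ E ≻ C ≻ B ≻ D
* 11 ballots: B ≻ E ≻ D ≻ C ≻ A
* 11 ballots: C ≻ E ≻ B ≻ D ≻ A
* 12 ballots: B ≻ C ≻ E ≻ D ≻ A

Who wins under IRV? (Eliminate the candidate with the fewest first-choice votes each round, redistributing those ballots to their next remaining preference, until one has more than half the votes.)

E

Round 1: A 9, B 23, C 11, D 0, E 17. D eliminated.
Round 2: A 9, B 23, C 11, E 17. A eliminated.
Round 3: B 23, C 11, E 26. C eliminated.
Round 4: B 23, E 37. E has a majority (≥31).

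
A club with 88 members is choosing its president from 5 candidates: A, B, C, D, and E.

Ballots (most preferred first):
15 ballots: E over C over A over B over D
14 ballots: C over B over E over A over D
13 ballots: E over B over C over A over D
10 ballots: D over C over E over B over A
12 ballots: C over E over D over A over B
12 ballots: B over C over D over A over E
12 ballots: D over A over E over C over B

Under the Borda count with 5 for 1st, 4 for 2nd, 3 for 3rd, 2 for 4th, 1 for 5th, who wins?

A: 15×3 + 14×2 + 13×2 + 10×1 + 12×2 + 12×2 + 12×4 = 205
B: 15×2 + 14×4 + 13×4 + 10×2 + 12×1 + 12×5 + 12×1 = 242
C: 15×4 + 14×5 + 13×3 + 10×4 + 12×5 + 12×4 + 12×2 = 341
D: 15×1 + 14×1 + 13×1 + 10×5 + 12×3 + 12×3 + 12×5 = 224
E: 15×5 + 14×3 + 13×5 + 10×3 + 12×4 + 12×1 + 12×3 = 308

C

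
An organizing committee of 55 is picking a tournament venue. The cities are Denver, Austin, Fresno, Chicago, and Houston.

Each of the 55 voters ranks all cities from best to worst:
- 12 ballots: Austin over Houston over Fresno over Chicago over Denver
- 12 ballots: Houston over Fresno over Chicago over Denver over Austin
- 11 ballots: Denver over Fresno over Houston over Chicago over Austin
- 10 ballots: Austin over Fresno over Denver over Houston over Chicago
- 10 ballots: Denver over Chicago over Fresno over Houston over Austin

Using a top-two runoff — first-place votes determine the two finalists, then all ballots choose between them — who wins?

Denver

Round 1 first-place votes: Denver 21, Austin 22, Fresno 0, Chicago 0, Houston 12. Austin and Denver advance.
Runoff: Austin is ranked above Denver on 22 ballots, Denver above Austin on 33.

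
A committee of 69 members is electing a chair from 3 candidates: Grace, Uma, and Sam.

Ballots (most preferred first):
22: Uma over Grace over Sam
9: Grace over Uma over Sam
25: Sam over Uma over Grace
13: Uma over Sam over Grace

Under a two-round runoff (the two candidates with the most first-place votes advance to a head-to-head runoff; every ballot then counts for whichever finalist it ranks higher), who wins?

Round 1 first-place votes: Grace 9, Uma 35, Sam 25. Uma and Sam advance.
Runoff: Uma is ranked above Sam on 44 ballots, Sam above Uma on 25.

Uma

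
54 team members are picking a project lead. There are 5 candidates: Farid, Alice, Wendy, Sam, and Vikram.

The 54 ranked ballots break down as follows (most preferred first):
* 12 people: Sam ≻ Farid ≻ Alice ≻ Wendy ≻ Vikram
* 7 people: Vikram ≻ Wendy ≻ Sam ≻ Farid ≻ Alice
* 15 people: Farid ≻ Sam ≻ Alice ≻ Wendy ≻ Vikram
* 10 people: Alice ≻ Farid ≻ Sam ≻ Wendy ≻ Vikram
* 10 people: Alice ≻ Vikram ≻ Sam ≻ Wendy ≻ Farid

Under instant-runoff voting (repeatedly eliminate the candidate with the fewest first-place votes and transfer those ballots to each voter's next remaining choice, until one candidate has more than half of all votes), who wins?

Round 1: Farid 15, Alice 20, Wendy 0, Sam 12, Vikram 7. Wendy eliminated.
Round 2: Farid 15, Alice 20, Sam 12, Vikram 7. Vikram eliminated.
Round 3: Farid 15, Alice 20, Sam 19. Farid eliminated.
Round 4: Alice 20, Sam 34. Sam has a majority (≥28).

Sam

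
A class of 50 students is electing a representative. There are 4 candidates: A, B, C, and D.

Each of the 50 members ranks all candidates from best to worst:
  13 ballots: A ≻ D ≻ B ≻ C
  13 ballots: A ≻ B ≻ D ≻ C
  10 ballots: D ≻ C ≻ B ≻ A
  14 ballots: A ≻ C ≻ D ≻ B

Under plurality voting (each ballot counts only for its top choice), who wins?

A

First-place votes: A 40, B 0, C 0, D 10.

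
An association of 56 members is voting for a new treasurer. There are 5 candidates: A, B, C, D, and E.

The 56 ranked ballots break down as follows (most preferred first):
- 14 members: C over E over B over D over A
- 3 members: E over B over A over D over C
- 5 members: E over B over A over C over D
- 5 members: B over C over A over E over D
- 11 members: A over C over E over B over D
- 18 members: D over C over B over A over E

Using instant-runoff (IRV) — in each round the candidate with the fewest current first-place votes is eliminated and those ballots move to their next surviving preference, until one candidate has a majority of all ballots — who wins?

Round 1: A 11, B 5, C 14, D 18, E 8. B eliminated.
Round 2: A 11, C 19, D 18, E 8. E eliminated.
Round 3: A 19, C 19, D 18. D eliminated.
Round 4: A 19, C 37. C has a majority (≥29).

C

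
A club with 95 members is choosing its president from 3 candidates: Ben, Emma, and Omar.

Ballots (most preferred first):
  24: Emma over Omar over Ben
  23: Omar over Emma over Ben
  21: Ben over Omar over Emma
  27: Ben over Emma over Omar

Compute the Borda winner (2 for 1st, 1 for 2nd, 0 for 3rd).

Ben: 24×0 + 23×0 + 21×2 + 27×2 = 96
Emma: 24×2 + 23×1 + 21×0 + 27×1 = 98
Omar: 24×1 + 23×2 + 21×1 + 27×0 = 91

Emma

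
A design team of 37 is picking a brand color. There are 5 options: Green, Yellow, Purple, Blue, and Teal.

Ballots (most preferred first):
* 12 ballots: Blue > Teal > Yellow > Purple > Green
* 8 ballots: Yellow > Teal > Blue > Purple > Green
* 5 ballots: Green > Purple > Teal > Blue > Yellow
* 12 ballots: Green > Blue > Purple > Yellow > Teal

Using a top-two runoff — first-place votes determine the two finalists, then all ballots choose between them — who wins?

Blue

Round 1 first-place votes: Green 17, Yellow 8, Purple 0, Blue 12, Teal 0. Green and Blue advance.
Runoff: Green is ranked above Blue on 17 ballots, Blue above Green on 20.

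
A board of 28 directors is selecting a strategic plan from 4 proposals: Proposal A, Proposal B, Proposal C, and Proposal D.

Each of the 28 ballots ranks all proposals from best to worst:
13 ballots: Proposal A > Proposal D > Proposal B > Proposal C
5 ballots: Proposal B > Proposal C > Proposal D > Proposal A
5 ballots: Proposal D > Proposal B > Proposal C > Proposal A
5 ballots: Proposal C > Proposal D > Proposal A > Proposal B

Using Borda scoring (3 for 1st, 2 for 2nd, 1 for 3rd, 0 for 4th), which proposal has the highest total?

Proposal D

Proposal A: 13×3 + 5×0 + 5×0 + 5×1 = 44
Proposal B: 13×1 + 5×3 + 5×2 + 5×0 = 38
Proposal C: 13×0 + 5×2 + 5×1 + 5×3 = 30
Proposal D: 13×2 + 5×1 + 5×3 + 5×2 = 56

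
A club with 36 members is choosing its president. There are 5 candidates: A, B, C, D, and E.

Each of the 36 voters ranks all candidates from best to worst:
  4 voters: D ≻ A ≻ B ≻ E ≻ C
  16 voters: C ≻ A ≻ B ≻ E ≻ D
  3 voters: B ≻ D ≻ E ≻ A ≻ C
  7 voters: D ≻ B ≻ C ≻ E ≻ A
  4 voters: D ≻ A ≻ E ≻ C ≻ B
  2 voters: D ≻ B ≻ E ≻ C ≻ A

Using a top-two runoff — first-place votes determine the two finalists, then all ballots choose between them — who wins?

Round 1 first-place votes: A 0, B 3, C 16, D 17, E 0. D and C advance.
Runoff: D is ranked above C on 20 ballots, C above D on 16.

D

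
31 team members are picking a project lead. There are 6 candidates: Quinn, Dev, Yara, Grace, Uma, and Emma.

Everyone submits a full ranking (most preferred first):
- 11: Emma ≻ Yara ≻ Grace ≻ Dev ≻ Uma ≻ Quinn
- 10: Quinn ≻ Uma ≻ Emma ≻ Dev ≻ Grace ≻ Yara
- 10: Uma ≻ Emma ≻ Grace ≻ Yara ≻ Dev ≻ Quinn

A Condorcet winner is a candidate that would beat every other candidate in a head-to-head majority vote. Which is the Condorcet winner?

Uma

Uma vs Quinn: 21–10
Uma vs Dev: 20–11
Uma vs Yara: 20–11
Uma vs Grace: 20–11
Uma vs Emma: 20–11
Uma beats every other candidate.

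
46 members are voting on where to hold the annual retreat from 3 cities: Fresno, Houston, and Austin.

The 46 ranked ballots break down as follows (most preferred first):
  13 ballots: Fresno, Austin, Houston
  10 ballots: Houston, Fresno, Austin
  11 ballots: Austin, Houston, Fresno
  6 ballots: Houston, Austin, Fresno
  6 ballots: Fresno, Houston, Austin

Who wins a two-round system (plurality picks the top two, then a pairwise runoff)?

Round 1 first-place votes: Fresno 19, Houston 16, Austin 11. Fresno and Houston advance.
Runoff: Fresno is ranked above Houston on 19 ballots, Houston above Fresno on 27.

Houston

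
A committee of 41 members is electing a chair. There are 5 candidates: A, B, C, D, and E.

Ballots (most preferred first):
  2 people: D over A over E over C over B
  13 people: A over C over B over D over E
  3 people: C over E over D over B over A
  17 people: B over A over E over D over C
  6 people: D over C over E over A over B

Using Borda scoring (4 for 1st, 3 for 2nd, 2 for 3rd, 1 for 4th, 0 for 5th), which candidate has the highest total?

A

A: 2×3 + 13×4 + 3×0 + 17×3 + 6×1 = 115
B: 2×0 + 13×2 + 3×1 + 17×4 + 6×0 = 97
C: 2×1 + 13×3 + 3×4 + 17×0 + 6×3 = 71
D: 2×4 + 13×1 + 3×2 + 17×1 + 6×4 = 68
E: 2×2 + 13×0 + 3×3 + 17×2 + 6×2 = 59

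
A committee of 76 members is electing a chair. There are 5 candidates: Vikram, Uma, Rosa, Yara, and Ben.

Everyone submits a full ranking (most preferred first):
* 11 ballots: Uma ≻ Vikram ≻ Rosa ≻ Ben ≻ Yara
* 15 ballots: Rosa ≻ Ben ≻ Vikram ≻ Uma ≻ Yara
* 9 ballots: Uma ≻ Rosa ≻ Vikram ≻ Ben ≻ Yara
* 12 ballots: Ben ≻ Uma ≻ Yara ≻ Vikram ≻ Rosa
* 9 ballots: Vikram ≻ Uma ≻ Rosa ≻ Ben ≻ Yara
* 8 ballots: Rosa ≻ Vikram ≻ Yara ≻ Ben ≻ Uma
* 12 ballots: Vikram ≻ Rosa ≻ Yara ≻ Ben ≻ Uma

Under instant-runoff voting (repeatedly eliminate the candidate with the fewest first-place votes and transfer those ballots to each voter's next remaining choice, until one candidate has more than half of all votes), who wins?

Uma

Round 1: Vikram 21, Uma 20, Rosa 23, Yara 0, Ben 12. Yara eliminated.
Round 2: Vikram 21, Uma 20, Rosa 23, Ben 12. Ben eliminated.
Round 3: Vikram 21, Uma 32, Rosa 23. Vikram eliminated.
Round 4: Uma 41, Rosa 35. Uma has a majority (≥39).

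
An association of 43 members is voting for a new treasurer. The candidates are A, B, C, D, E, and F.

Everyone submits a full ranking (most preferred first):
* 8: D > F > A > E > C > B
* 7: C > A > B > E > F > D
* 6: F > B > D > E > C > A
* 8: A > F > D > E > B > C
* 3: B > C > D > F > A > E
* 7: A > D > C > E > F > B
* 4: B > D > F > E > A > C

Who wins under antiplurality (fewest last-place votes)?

F

Last-place votes: A 6, B 15, C 12, D 7, E 3, F 0.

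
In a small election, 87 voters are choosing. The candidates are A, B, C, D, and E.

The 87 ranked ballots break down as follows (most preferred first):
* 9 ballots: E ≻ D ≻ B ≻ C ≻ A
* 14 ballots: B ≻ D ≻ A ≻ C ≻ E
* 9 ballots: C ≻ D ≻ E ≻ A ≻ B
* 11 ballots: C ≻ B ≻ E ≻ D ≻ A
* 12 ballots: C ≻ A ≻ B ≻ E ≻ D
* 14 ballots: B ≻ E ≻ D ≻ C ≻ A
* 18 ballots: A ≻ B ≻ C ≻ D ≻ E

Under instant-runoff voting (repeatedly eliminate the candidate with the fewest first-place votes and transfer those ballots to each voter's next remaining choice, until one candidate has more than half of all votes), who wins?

Round 1: A 18, B 28, C 32, D 0, E 9. D eliminated.
Round 2: A 18, B 28, C 32, E 9. E eliminated.
Round 3: A 18, B 37, C 32. A eliminated.
Round 4: B 55, C 32. B has a majority (≥44).

B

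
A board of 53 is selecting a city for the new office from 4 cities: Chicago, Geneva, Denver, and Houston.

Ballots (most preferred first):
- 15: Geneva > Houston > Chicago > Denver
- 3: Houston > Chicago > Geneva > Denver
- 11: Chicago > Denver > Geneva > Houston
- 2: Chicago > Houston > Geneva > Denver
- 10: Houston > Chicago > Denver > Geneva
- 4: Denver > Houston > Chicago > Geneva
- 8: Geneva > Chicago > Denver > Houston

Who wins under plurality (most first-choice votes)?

Geneva

First-place votes: Chicago 13, Geneva 23, Denver 4, Houston 13.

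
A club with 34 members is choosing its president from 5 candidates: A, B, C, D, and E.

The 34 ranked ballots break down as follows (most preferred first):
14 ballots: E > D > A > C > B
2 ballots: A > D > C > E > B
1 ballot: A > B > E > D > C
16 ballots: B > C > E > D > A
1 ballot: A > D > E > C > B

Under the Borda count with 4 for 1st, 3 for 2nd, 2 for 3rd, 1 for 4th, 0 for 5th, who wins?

E

A: 14×2 + 2×4 + 1×4 + 16×0 + 1×4 = 44
B: 14×0 + 2×0 + 1×3 + 16×4 + 1×0 = 67
C: 14×1 + 2×2 + 1×0 + 16×3 + 1×1 = 67
D: 14×3 + 2×3 + 1×1 + 16×1 + 1×3 = 68
E: 14×4 + 2×1 + 1×2 + 16×2 + 1×2 = 94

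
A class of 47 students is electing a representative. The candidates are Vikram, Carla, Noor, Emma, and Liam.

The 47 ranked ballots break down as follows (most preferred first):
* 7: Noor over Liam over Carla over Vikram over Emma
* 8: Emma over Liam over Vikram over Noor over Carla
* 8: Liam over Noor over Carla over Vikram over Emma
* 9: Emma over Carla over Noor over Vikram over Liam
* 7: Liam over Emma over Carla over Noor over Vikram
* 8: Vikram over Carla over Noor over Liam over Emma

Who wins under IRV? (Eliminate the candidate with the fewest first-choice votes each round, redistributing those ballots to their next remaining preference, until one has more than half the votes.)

Round 1: Vikram 8, Carla 0, Noor 7, Emma 17, Liam 15. Carla eliminated.
Round 2: Vikram 8, Noor 7, Emma 17, Liam 15. Noor eliminated.
Round 3: Vikram 8, Emma 17, Liam 22. Vikram eliminated.
Round 4: Emma 17, Liam 30. Liam has a majority (≥24).

Liam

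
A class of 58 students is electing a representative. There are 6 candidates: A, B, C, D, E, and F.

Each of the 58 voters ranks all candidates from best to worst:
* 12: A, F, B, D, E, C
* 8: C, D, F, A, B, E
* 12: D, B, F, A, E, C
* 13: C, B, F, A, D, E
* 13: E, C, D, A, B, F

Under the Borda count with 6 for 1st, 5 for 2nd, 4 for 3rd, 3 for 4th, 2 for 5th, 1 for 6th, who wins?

D

A: 12×6 + 8×3 + 12×3 + 13×3 + 13×3 = 210
B: 12×4 + 8×2 + 12×5 + 13×5 + 13×2 = 215
C: 12×1 + 8×6 + 12×1 + 13×6 + 13×5 = 215
D: 12×3 + 8×5 + 12×6 + 13×2 + 13×4 = 226
E: 12×2 + 8×1 + 12×2 + 13×1 + 13×6 = 147
F: 12×5 + 8×4 + 12×4 + 13×4 + 13×1 = 205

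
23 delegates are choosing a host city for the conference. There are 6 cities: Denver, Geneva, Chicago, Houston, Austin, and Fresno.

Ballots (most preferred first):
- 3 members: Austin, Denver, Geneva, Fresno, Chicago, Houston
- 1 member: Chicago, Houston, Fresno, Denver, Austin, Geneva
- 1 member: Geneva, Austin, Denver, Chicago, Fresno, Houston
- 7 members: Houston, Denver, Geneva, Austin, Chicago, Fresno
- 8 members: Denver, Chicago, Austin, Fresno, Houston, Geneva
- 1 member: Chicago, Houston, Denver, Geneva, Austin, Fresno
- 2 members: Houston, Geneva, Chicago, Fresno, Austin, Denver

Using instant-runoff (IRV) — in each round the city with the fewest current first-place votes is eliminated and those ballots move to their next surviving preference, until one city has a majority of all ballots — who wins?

Round 1: Denver 8, Geneva 1, Chicago 2, Houston 9, Austin 3, Fresno 0. Fresno eliminated.
Round 2: Denver 8, Geneva 1, Chicago 2, Houston 9, Austin 3. Geneva eliminated.
Round 3: Denver 8, Chicago 2, Houston 9, Austin 4. Chicago eliminated.
Round 4: Denver 8, Houston 11, Austin 4. Austin eliminated.
Round 5: Denver 12, Houston 11. Denver has a majority (≥12).

Denver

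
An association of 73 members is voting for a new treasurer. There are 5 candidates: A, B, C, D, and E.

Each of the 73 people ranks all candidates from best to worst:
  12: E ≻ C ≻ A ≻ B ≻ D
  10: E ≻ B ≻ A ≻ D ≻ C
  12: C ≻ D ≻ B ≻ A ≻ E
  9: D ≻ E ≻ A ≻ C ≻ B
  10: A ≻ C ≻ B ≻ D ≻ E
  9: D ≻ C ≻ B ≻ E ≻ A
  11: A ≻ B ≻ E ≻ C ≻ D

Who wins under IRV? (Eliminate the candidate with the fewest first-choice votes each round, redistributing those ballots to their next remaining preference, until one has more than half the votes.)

D

Round 1: A 21, B 0, C 12, D 18, E 22. B eliminated.
Round 2: A 21, C 12, D 18, E 22. C eliminated.
Round 3: A 21, D 30, E 22. A eliminated.
Round 4: D 40, E 33. D has a majority (≥37).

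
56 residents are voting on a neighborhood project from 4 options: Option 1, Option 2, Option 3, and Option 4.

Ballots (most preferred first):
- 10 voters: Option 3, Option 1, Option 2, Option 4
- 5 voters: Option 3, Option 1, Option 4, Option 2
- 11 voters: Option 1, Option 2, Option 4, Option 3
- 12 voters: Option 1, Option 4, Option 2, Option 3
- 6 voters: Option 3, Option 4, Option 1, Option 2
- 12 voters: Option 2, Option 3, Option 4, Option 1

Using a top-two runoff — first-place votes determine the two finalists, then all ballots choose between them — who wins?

Option 3

Round 1 first-place votes: Option 1 23, Option 2 12, Option 3 21, Option 4 0. Option 1 and Option 3 advance.
Runoff: Option 1 is ranked above Option 3 on 23 ballots, Option 3 above Option 1 on 33.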